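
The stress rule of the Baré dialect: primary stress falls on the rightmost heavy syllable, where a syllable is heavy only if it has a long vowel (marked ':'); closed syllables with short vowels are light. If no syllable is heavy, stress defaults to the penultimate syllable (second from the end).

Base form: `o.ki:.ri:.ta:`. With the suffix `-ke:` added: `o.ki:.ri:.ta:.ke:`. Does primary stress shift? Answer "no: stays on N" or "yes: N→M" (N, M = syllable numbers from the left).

yes: 4→5

Base `o.ki:.ri:.ta:` (4 syllables):
  Weights: 1 o L, 2 ki: H, 3 ri: H, 4 ta: H.
  Heavy syllables in the domain: 2, 3, 4. The rightmost is syllable 4 (ta:).
  → primary stress on syllable 4.
Suffixed `o.ki:.ri:.ta:.ke:` (5 syllables):
  Weights: 1 o L, 2 ki: H, 3 ri: H, 4 ta: H, 5 ke: H.
  Heavy syllables in the domain: 2, 3, 4, 5. The rightmost is syllable 5 (ke:).
  → primary stress on syllable 5.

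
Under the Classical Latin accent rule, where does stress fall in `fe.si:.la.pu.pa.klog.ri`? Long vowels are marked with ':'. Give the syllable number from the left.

Classical Latin: stress the penult if heavy (long vowel or closed), else the antepenult.
Weights: 5 pa L, 6 klog H, 7 ri L.
The penult (syllable 6, klog) is heavy, so it takes stress.
Stress on syllable 6: fe.si:.la.pu.pa.ˈklog.ri.

6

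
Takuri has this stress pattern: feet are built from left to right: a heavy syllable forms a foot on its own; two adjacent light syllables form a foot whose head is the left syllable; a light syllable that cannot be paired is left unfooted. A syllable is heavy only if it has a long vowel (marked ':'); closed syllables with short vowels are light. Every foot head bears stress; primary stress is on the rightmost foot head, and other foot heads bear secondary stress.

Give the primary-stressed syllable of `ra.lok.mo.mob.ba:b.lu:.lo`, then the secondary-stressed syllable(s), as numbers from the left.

primary 6, secondary 1, 3, 5

Weights: 1 ra L, 2 lok L, 3 mo L, 4 mob L, 5 ba:b H, 6 lu: H, 7 lo L.
Parse left to right (heavy = foot alone; LL = one foot; stranded L unfooted): (ˈra.lok) (ˈmo.mob) (ˈba:b) (ˈlu:) lo.
Foot heads: 1, 3, 5, 6.
Primary stress on the rightmost head = syllable 6.
Secondary stress on 1, 3, 5: ˌra.lok.ˌmo.mob.ˌba:b.ˈlu:.lo.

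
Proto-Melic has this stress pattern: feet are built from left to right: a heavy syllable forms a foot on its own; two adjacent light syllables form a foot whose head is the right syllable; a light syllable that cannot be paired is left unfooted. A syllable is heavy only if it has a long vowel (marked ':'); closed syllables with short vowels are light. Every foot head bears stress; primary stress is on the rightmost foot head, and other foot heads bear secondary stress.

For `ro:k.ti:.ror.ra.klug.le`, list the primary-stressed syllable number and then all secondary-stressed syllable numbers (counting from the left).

primary 6, secondary 1, 2, 4

Weights: 1 ro:k H, 2 ti: H, 3 ror L, 4 ra L, 5 klug L, 6 le L.
Parse left to right (heavy = foot alone; LL = one foot; stranded L unfooted): (ˈro:k) (ˈti:) (ror.ˈra) (klug.ˈle).
Foot heads: 1, 2, 4, 6.
Primary stress on the rightmost head = syllable 6.
Secondary stress on 1, 2, 4: ˌro:k.ˌti:.ror.ˌra.klug.ˈle.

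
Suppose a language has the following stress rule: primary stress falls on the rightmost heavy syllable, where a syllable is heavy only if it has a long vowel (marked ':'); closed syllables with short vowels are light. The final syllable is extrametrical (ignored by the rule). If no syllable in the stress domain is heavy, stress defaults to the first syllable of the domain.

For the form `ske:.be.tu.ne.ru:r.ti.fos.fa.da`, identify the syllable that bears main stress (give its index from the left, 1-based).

The final syllable (9, da) is extrametrical; the stress domain is syllables 1–8.
Weights: 1 ske: H, 2 be L, 3 tu L, 4 ne L, 5 ru:r H, 6 ti L, 7 fos L, 8 fa L.
Heavy syllables in the domain: 1, 5. The rightmost is syllable 5 (ru:r).
Primary stress: syllable 5 → ske:.be.tu.ne.ˈru:r.ti.fos.fa.da.

5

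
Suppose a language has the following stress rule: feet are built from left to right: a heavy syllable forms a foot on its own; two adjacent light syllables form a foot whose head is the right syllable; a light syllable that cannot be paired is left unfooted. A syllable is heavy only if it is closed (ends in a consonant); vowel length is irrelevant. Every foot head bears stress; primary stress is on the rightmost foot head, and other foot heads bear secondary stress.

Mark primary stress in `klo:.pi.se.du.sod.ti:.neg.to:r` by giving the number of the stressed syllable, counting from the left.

Weights: 1 klo: L, 2 pi L, 3 se L, 4 du L, 5 sod H, 6 ti: L, 7 neg H, 8 to:r H.
Parse left to right (heavy = foot alone; LL = one foot; stranded L unfooted): (klo:.ˈpi) (se.ˈdu) (ˈsod) ti: (ˈneg) (ˈto:r).
Foot heads: 2, 4, 5, 7, 8.
Primary stress on the rightmost head = syllable 8.
Primary stress: syllable 8 → klo:.pi.se.du.sod.ti:.neg.ˈto:r.

8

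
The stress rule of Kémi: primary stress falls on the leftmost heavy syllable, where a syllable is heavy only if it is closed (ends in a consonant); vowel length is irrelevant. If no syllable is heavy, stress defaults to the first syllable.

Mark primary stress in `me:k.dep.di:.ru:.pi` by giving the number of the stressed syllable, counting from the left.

1

Weights: 1 me:k H, 2 dep H, 3 di: L, 4 ru: L, 5 pi L.
Heavy syllables in the domain: 1, 2. The leftmost is syllable 1 (me:k).
Primary stress: syllable 1 → ˈme:k.dep.di:.ru:.pi.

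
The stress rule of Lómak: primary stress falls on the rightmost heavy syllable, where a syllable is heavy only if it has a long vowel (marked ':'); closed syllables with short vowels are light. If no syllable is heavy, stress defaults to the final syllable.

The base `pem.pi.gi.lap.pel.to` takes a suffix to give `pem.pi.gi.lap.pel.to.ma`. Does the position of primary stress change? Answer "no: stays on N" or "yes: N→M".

Base `pem.pi.gi.lap.pel.to` (6 syllables):
  Weights: 1 pem L, 2 pi L, 3 gi L, 4 lap L, 5 pel L, 6 to L.
  No heavy syllable in the domain; default to the final syllable = syllable 6.
  → primary stress on syllable 6.
Suffixed `pem.pi.gi.lap.pel.to.ma` (7 syllables):
  Weights: 1 pem L, 2 pi L, 3 gi L, 4 lap L, 5 pel L, 6 to L, 7 ma L.
  No heavy syllable in the domain; default to the final syllable = syllable 7.
  → primary stress on syllable 7.

yes: 6→7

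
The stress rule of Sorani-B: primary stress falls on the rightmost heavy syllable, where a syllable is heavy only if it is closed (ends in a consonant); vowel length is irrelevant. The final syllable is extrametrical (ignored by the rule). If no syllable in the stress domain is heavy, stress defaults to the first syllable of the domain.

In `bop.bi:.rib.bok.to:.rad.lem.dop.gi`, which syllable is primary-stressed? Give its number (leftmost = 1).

8

The final syllable (9, gi) is extrametrical; the stress domain is syllables 1–8.
Weights: 1 bop H, 2 bi: L, 3 rib H, 4 bok H, 5 to: L, 6 rad H, 7 lem H, 8 dop H.
Heavy syllables in the domain: 1, 3, 4, 6, 7, 8. The rightmost is syllable 8 (dop).
Primary stress: syllable 8 → bop.bi:.rib.bok.to:.rad.lem.ˈdop.gi.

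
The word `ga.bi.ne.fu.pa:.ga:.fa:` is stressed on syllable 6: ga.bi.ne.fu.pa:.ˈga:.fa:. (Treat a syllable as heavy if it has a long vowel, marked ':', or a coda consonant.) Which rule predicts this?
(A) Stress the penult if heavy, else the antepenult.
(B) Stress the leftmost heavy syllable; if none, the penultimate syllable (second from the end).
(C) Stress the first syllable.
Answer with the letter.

A

Rule A → syllable 6 ✓.
Rule B → syllable 5 (observed: 6).
Rule C → syllable 1 (observed: 6).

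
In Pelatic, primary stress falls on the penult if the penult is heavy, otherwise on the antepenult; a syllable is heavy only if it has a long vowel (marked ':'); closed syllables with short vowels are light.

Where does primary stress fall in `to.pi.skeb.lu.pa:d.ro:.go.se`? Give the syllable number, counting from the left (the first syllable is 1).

6

Weights: 6 ro: H, 7 go L, 8 se L.
The penult (syllable 7, go) is light, so stress falls on the antepenult (syllable 6, ro:).
Primary stress: syllable 6 → to.pi.skeb.lu.pa:d.ˈro:.go.se.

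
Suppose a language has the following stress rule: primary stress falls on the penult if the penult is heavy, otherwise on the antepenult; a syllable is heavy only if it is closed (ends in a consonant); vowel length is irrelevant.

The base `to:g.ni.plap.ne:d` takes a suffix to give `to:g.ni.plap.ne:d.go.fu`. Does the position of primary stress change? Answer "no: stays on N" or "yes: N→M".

Base `to:g.ni.plap.ne:d` (4 syllables):
  Weights: 2 ni L, 3 plap H, 4 ne:d H.
  The penult (syllable 3, plap) is heavy, so it takes stress.
  → primary stress on syllable 3.
Suffixed `to:g.ni.plap.ne:d.go.fu` (6 syllables):
  Weights: 4 ne:d H, 5 go L, 6 fu L.
  The penult (syllable 5, go) is light, so stress falls on the antepenult (syllable 4, ne:d).
  → primary stress on syllable 4.

yes: 3→4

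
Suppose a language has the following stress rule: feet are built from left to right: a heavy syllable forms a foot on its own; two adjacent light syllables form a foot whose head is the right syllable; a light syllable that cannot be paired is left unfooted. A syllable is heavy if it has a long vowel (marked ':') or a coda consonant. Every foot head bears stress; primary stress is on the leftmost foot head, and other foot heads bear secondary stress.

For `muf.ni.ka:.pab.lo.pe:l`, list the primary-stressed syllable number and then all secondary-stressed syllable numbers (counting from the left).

primary 1, secondary 3, 4, 6

Weights: 1 muf H, 2 ni L, 3 ka: H, 4 pab H, 5 lo L, 6 pe:l H.
Parse left to right (heavy = foot alone; LL = one foot; stranded L unfooted): (ˈmuf) ni (ˈka:) (ˈpab) lo (ˈpe:l).
Foot heads: 1, 3, 4, 6.
Primary stress on the leftmost head = syllable 1.
Secondary stress on 3, 4, 6: ˈmuf.ni.ˌka:.ˌpab.lo.ˌpe:l.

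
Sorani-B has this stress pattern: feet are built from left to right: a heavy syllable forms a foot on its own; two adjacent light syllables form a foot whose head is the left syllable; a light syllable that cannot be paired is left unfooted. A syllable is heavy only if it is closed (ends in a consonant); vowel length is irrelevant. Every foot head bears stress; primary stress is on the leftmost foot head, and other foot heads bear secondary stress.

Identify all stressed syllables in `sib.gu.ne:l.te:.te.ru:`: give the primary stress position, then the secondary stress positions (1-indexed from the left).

primary 1, secondary 3, 4

Weights: 1 sib H, 2 gu L, 3 ne:l H, 4 te: L, 5 te L, 6 ru: L.
Parse left to right (heavy = foot alone; LL = one foot; stranded L unfooted): (ˈsib) gu (ˈne:l) (ˈte:.te) ru:.
Foot heads: 1, 3, 4.
Primary stress on the leftmost head = syllable 1.
Secondary stress on 3, 4: ˈsib.gu.ˌne:l.ˌte:.te.ru:.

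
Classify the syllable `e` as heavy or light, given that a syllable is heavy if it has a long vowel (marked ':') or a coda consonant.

`e`: short vowel, open (no coda). Short vowel, open → light.

light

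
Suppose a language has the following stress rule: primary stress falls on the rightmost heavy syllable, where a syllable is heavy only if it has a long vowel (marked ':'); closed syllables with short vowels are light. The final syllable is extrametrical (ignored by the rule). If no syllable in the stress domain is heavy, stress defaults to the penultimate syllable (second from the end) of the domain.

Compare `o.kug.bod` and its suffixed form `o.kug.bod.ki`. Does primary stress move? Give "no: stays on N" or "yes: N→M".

Base `o.kug.bod` (3 syllables):
  The final syllable (3, bod) is extrametrical; the stress domain is syllables 1–2.
  Weights: 1 o L, 2 kug L.
  No heavy syllable in the domain; default to the penultimate syllable (second from the end) of the domain = syllable 1.
  → primary stress on syllable 1.
Suffixed `o.kug.bod.ki` (4 syllables):
  The final syllable (4, ki) is extrametrical; the stress domain is syllables 1–3.
  Weights: 1 o L, 2 kug L, 3 bod L.
  No heavy syllable in the domain; default to the penultimate syllable (second from the end) of the domain = syllable 2.
  → primary stress on syllable 2.

yes: 1→2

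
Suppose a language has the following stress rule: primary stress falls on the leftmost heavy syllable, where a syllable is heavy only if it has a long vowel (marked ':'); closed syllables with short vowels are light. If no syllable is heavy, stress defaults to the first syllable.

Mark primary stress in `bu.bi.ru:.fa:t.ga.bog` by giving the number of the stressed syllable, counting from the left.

3

Weights: 1 bu L, 2 bi L, 3 ru: H, 4 fa:t H, 5 ga L, 6 bog L.
Heavy syllables in the domain: 3, 4. The leftmost is syllable 3 (ru:).
Primary stress: syllable 3 → bu.bi.ˈru:.fa:t.ga.bog.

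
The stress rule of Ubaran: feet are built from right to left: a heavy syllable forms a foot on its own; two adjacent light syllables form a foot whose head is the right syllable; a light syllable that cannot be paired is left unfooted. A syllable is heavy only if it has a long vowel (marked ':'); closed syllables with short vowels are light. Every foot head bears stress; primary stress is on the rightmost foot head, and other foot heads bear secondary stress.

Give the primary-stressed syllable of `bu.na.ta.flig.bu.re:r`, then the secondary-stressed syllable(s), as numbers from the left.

Weights: 1 bu L, 2 na L, 3 ta L, 4 flig L, 5 bu L, 6 re:r H.
Parse right to left (heavy = foot alone; LL = one foot; stranded L unfooted): bu (na.ˈta) (flig.ˈbu) (ˈre:r).
Foot heads: 3, 5, 6.
Primary stress on the rightmost head = syllable 6.
Secondary stress on 3, 5: bu.na.ˌta.flig.ˌbu.ˈre:r.

primary 6, secondary 3, 5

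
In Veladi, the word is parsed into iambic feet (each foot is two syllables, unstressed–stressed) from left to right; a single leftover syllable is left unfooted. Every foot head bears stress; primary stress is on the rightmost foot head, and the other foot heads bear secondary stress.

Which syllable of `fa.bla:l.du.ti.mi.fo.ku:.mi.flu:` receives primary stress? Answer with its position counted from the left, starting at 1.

8

Parse left to right into iambic (σˈσ) feet: (fa.ˈbla:l) (du.ˈti) (mi.ˈfo) (ku:.ˈmi) flu:. Syllable 9 is left unfooted.
Foot heads (stressed positions): 2, 4, 6, 8.
End Rule Rightmost: primary stress on the rightmost head = syllable 8.
Primary stress: syllable 8 → fa.bla:l.du.ti.mi.fo.ku:.ˈmi.flu:.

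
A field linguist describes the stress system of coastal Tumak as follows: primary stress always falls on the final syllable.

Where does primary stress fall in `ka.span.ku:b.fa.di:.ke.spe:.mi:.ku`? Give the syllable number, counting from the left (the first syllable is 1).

The word has 9 syllables; the final syllable is syllable 9 (ku).
Primary stress: syllable 9 → ka.span.ku:b.fa.di:.ke.spe:.mi:.ˈku.

9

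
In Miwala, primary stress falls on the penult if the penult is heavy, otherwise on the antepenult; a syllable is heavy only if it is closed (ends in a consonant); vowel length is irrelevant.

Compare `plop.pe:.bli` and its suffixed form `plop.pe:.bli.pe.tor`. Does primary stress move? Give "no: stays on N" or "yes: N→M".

Base `plop.pe:.bli` (3 syllables):
  Weights: 1 plop H, 2 pe: L, 3 bli L.
  The penult (syllable 2, pe:) is light, so stress falls on the antepenult (syllable 1, plop).
  → primary stress on syllable 1.
Suffixed `plop.pe:.bli.pe.tor` (5 syllables):
  Weights: 3 bli L, 4 pe L, 5 tor H.
  The penult (syllable 4, pe) is light, so stress falls on the antepenult (syllable 3, bli).
  → primary stress on syllable 3.

yes: 1→3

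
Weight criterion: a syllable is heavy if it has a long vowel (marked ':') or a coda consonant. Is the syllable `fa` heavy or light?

`fa`: short vowel, open (no coda). Short vowel, open → light.

light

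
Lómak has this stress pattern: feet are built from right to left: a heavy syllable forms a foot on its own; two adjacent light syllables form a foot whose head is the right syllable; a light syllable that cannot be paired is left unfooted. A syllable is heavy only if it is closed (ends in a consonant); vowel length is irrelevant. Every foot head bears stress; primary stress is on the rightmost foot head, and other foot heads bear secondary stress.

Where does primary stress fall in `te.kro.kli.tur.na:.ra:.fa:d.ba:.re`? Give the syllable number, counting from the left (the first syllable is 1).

Weights: 1 te L, 2 kro L, 3 kli L, 4 tur H, 5 na: L, 6 ra: L, 7 fa:d H, 8 ba: L, 9 re L.
Parse right to left (heavy = foot alone; LL = one foot; stranded L unfooted): te (kro.ˈkli) (ˈtur) (na:.ˈra:) (ˈfa:d) (ba:.ˈre).
Foot heads: 3, 4, 6, 7, 9.
Primary stress on the rightmost head = syllable 9.
Primary stress: syllable 9 → te.kro.kli.tur.na:.ra:.fa:d.ba:.ˈre.

9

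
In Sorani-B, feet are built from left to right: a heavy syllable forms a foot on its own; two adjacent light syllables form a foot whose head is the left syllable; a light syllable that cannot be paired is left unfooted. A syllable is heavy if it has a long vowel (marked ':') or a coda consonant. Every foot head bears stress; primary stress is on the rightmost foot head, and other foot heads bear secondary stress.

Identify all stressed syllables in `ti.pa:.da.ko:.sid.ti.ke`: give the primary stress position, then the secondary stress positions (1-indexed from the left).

primary 6, secondary 2, 4, 5

Weights: 1 ti L, 2 pa: H, 3 da L, 4 ko: H, 5 sid H, 6 ti L, 7 ke L.
Parse left to right (heavy = foot alone; LL = one foot; stranded L unfooted): ti (ˈpa:) da (ˈko:) (ˈsid) (ˈti.ke).
Foot heads: 2, 4, 5, 6.
Primary stress on the rightmost head = syllable 6.
Secondary stress on 2, 4, 5: ti.ˌpa:.da.ˌko:.ˌsid.ˈti.ke.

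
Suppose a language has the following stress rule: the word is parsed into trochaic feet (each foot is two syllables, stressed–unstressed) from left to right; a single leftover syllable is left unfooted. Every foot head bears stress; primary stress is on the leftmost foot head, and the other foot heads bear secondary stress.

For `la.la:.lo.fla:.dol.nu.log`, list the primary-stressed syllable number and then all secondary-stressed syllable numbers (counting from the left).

Parse left to right into trochaic (ˈσσ) feet: (ˈla.la:) (ˈlo.fla:) (ˈdol.nu) log. Syllable 7 is left unfooted.
Foot heads (stressed positions): 1, 3, 5.
End Rule Leftmost: primary stress on the leftmost head = syllable 1.
Secondary stress on 3, 5: ˈla.la:.ˌlo.fla:.ˌdol.nu.log.

primary 1, secondary 3, 5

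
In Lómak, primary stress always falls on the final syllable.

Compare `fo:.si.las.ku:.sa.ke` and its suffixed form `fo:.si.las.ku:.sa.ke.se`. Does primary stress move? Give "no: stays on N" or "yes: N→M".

yes: 6→7

Base `fo:.si.las.ku:.sa.ke` (6 syllables):
  The word has 6 syllables; the final syllable is syllable 6 (ke).
  → primary stress on syllable 6.
Suffixed `fo:.si.las.ku:.sa.ke.se` (7 syllables):
  The word has 7 syllables; the final syllable is syllable 7 (se).
  → primary stress on syllable 7.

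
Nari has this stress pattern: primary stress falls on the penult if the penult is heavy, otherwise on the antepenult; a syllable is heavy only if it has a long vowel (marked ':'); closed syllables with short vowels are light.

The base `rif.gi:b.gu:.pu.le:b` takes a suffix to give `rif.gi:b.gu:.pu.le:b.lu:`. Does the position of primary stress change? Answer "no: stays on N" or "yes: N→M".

Base `rif.gi:b.gu:.pu.le:b` (5 syllables):
  Weights: 3 gu: H, 4 pu L, 5 le:b H.
  The penult (syllable 4, pu) is light, so stress falls on the antepenult (syllable 3, gu:).
  → primary stress on syllable 3.
Suffixed `rif.gi:b.gu:.pu.le:b.lu:` (6 syllables):
  Weights: 4 pu L, 5 le:b H, 6 lu: H.
  The penult (syllable 5, le:b) is heavy, so it takes stress.
  → primary stress on syllable 5.

yes: 3→5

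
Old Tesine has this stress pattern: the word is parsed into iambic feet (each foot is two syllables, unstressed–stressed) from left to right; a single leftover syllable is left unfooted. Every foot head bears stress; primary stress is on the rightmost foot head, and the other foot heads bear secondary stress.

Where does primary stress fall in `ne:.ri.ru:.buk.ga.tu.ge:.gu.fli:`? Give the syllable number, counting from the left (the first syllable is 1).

8

Parse left to right into iambic (σˈσ) feet: (ne:.ˈri) (ru:.ˈbuk) (ga.ˈtu) (ge:.ˈgu) fli:. Syllable 9 is left unfooted.
Foot heads (stressed positions): 2, 4, 6, 8.
End Rule Rightmost: primary stress on the rightmost head = syllable 8.
Primary stress: syllable 8 → ne:.ri.ru:.buk.ga.tu.ge:.ˈgu.fli:.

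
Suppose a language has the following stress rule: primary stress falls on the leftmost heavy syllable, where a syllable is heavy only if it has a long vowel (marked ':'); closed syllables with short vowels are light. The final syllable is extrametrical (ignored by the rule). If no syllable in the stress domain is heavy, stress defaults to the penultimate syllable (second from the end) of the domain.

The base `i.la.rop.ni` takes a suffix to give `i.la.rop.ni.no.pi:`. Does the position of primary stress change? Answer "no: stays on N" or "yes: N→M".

Base `i.la.rop.ni` (4 syllables):
  The final syllable (4, ni) is extrametrical; the stress domain is syllables 1–3.
  Weights: 1 i L, 2 la L, 3 rop L.
  No heavy syllable in the domain; default to the penultimate syllable (second from the end) of the domain = syllable 2.
  → primary stress on syllable 2.
Suffixed `i.la.rop.ni.no.pi:` (6 syllables):
  The final syllable (6, pi:) is extrametrical; the stress domain is syllables 1–5.
  Weights: 1 i L, 2 la L, 3 rop L, 4 ni L, 5 no L.
  No heavy syllable in the domain; default to the penultimate syllable (second from the end) of the domain = syllable 4.
  → primary stress on syllable 4.

yes: 2→4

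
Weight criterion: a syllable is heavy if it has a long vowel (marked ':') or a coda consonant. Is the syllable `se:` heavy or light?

`se:`: long vowel, open (no coda). Long vowel → heavy.

heavy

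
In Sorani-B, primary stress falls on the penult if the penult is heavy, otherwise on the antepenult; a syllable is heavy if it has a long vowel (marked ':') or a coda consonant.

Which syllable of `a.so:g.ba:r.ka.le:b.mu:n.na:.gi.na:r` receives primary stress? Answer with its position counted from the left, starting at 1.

Weights: 7 na: H, 8 gi L, 9 na:r H.
The penult (syllable 8, gi) is light, so stress falls on the antepenult (syllable 7, na:).
Primary stress: syllable 7 → a.so:g.ba:r.ka.le:b.mu:n.ˈna:.gi.na:r.

7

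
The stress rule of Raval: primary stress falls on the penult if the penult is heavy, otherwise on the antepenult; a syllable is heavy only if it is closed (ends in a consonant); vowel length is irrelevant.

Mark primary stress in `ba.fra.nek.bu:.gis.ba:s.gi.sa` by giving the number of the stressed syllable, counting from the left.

Weights: 6 ba:s H, 7 gi L, 8 sa L.
The penult (syllable 7, gi) is light, so stress falls on the antepenult (syllable 6, ba:s).
Primary stress: syllable 6 → ba.fra.nek.bu:.gis.ˈba:s.gi.sa.

6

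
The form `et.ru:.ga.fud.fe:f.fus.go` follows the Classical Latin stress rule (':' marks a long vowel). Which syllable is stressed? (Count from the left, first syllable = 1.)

Classical Latin: stress the penult if heavy (long vowel or closed), else the antepenult.
Weights: 5 fe:f H, 6 fus H, 7 go L.
The penult (syllable 6, fus) is heavy, so it takes stress.
Stress on syllable 6: et.ru:.ga.fud.fe:f.ˈfus.go.

6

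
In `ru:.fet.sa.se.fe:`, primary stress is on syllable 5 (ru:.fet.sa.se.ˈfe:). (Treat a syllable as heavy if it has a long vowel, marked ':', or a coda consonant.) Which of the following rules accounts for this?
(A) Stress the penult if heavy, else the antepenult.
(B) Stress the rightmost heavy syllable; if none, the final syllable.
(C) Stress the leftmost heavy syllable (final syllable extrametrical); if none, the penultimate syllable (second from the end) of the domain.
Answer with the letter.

B

Rule A → syllable 3 (observed: 5).
Rule B → syllable 5 ✓.
Rule C → syllable 1 (observed: 5).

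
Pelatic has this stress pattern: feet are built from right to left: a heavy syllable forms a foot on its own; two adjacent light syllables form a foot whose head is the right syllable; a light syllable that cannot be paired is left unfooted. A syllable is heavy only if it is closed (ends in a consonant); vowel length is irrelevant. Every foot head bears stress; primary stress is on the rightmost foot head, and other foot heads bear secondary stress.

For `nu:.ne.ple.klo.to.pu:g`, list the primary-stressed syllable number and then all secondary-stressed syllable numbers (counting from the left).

primary 6, secondary 3, 5

Weights: 1 nu: L, 2 ne L, 3 ple L, 4 klo L, 5 to L, 6 pu:g H.
Parse right to left (heavy = foot alone; LL = one foot; stranded L unfooted): nu: (ne.ˈple) (klo.ˈto) (ˈpu:g).
Foot heads: 3, 5, 6.
Primary stress on the rightmost head = syllable 6.
Secondary stress on 3, 5: nu:.ne.ˌple.klo.ˌto.ˈpu:g.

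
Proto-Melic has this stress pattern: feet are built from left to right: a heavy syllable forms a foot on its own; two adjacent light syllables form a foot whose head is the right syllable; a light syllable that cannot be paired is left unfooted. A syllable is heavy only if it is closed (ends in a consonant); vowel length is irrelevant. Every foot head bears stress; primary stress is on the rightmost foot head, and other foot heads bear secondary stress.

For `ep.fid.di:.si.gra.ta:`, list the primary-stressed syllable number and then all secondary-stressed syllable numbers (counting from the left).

Weights: 1 ep H, 2 fid H, 3 di: L, 4 si L, 5 gra L, 6 ta: L.
Parse left to right (heavy = foot alone; LL = one foot; stranded L unfooted): (ˈep) (ˈfid) (di:.ˈsi) (gra.ˈta:).
Foot heads: 1, 2, 4, 6.
Primary stress on the rightmost head = syllable 6.
Secondary stress on 1, 2, 4: ˌep.ˌfid.di:.ˌsi.gra.ˈta:.

primary 6, secondary 1, 2, 4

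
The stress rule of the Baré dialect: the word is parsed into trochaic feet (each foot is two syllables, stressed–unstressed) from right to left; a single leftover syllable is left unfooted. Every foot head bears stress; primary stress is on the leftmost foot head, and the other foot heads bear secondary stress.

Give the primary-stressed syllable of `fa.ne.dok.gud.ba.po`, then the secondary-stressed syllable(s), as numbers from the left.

primary 1, secondary 3, 5

Parse right to left into trochaic (ˈσσ) feet: (ˈfa.ne) (ˈdok.gud) (ˈba.po).
Foot heads (stressed positions): 1, 3, 5.
End Rule Leftmost: primary stress on the leftmost head = syllable 1.
Secondary stress on 3, 5: ˈfa.ne.ˌdok.gud.ˌba.po.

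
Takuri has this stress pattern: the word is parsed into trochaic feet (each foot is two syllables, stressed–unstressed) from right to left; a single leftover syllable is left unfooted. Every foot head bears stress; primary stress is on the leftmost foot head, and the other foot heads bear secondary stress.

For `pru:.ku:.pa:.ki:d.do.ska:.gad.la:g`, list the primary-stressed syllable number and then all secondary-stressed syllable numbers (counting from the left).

Parse right to left into trochaic (ˈσσ) feet: (ˈpru:.ku:) (ˈpa:.ki:d) (ˈdo.ska:) (ˈgad.la:g).
Foot heads (stressed positions): 1, 3, 5, 7.
End Rule Leftmost: primary stress on the leftmost head = syllable 1.
Secondary stress on 3, 5, 7: ˈpru:.ku:.ˌpa:.ki:d.ˌdo.ska:.ˌgad.la:g.

primary 1, secondary 3, 5, 7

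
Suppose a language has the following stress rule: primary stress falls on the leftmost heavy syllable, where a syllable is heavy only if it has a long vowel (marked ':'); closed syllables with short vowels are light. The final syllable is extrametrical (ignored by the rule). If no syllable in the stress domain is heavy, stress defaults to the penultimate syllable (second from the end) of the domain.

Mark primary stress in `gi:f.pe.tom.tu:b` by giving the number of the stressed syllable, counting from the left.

The final syllable (4, tu:b) is extrametrical; the stress domain is syllables 1–3.
Weights: 1 gi:f H, 2 pe L, 3 tom L.
Heavy syllables in the domain: 1. The leftmost is syllable 1 (gi:f).
Primary stress: syllable 1 → ˈgi:f.pe.tom.tu:b.

1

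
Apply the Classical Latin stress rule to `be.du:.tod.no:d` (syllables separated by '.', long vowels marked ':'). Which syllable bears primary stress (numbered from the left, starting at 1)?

3

Classical Latin: stress the penult if heavy (long vowel or closed), else the antepenult.
Weights: 2 du: H, 3 tod H, 4 no:d H.
The penult (syllable 3, tod) is heavy, so it takes stress.
Stress on syllable 3: be.du:.ˈtod.no:d.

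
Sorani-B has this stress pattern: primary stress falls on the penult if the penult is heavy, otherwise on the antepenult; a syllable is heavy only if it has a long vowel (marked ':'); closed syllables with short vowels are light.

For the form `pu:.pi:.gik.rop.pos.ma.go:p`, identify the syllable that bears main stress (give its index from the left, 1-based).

Weights: 5 pos L, 6 ma L, 7 go:p H.
The penult (syllable 6, ma) is light, so stress falls on the antepenult (syllable 5, pos).
Primary stress: syllable 5 → pu:.pi:.gik.rop.ˈpos.ma.go:p.

5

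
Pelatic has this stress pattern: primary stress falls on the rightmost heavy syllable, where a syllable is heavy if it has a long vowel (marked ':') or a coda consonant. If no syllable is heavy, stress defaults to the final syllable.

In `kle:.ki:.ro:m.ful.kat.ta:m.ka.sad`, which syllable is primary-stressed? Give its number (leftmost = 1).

Weights: 1 kle: H, 2 ki: H, 3 ro:m H, 4 ful H, 5 kat H, 6 ta:m H, 7 ka L, 8 sad H.
Heavy syllables in the domain: 1, 2, 3, 4, 5, 6, 8. The rightmost is syllable 8 (sad).
Primary stress: syllable 8 → kle:.ki:.ro:m.ful.kat.ta:m.ka.ˈsad.

8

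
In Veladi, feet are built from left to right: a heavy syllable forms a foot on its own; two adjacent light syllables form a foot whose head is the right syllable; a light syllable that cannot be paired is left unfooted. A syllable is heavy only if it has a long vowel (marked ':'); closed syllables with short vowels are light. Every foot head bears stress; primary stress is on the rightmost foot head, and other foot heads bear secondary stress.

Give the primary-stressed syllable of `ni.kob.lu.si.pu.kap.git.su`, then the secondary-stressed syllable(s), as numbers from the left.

primary 8, secondary 2, 4, 6

Weights: 1 ni L, 2 kob L, 3 lu L, 4 si L, 5 pu L, 6 kap L, 7 git L, 8 su L.
Parse left to right (heavy = foot alone; LL = one foot; stranded L unfooted): (ni.ˈkob) (lu.ˈsi) (pu.ˈkap) (git.ˈsu).
Foot heads: 2, 4, 6, 8.
Primary stress on the rightmost head = syllable 8.
Secondary stress on 2, 4, 6: ni.ˌkob.lu.ˌsi.pu.ˌkap.git.ˈsu.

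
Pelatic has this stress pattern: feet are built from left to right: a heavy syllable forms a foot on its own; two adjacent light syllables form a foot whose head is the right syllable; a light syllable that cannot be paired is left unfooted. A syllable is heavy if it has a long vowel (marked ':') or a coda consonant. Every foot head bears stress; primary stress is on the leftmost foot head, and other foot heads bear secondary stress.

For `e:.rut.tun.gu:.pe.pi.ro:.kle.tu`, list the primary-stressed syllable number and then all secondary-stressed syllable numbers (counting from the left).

Weights: 1 e: H, 2 rut H, 3 tun H, 4 gu: H, 5 pe L, 6 pi L, 7 ro: H, 8 kle L, 9 tu L.
Parse left to right (heavy = foot alone; LL = one foot; stranded L unfooted): (ˈe:) (ˈrut) (ˈtun) (ˈgu:) (pe.ˈpi) (ˈro:) (kle.ˈtu).
Foot heads: 1, 2, 3, 4, 6, 7, 9.
Primary stress on the leftmost head = syllable 1.
Secondary stress on 2, 3, 4, 6, 7, 9: ˈe:.ˌrut.ˌtun.ˌgu:.pe.ˌpi.ˌro:.kle.ˌtu.

primary 1, secondary 2, 3, 4, 6, 7, 9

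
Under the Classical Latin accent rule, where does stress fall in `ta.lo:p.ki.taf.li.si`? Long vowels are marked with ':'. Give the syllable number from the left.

4

Classical Latin: stress the penult if heavy (long vowel or closed), else the antepenult.
Weights: 4 taf H, 5 li L, 6 si L.
The penult (syllable 5, li) is light, so stress falls on the antepenult (syllable 4, taf).
Stress on syllable 4: ta.lo:p.ki.ˈtaf.li.si.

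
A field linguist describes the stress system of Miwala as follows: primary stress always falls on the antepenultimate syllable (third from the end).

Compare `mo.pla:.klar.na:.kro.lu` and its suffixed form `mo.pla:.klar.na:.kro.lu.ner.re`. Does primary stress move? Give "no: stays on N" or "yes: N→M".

yes: 4→6

Base `mo.pla:.klar.na:.kro.lu` (6 syllables):
  The word has 6 syllables; the antepenultimate syllable (third from the end) is syllable 4 (na:).
  → primary stress on syllable 4.
Suffixed `mo.pla:.klar.na:.kro.lu.ner.re` (8 syllables):
  The word has 8 syllables; the antepenultimate syllable (third from the end) is syllable 6 (lu).
  → primary stress on syllable 6.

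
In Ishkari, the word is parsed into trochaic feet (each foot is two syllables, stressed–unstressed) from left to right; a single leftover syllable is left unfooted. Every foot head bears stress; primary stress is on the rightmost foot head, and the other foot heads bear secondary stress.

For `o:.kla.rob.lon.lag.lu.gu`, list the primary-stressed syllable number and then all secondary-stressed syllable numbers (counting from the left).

Parse left to right into trochaic (ˈσσ) feet: (ˈo:.kla) (ˈrob.lon) (ˈlag.lu) gu. Syllable 7 is left unfooted.
Foot heads (stressed positions): 1, 3, 5.
End Rule Rightmost: primary stress on the rightmost head = syllable 5.
Secondary stress on 1, 3: ˌo:.kla.ˌrob.lon.ˈlag.lu.gu.

primary 5, secondary 1, 3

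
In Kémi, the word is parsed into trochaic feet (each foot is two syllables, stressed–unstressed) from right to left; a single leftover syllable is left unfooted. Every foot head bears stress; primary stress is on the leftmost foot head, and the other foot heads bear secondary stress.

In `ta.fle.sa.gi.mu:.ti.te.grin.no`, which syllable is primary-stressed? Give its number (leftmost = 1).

2

Parse right to left into trochaic (ˈσσ) feet: ta (ˈfle.sa) (ˈgi.mu:) (ˈti.te) (ˈgrin.no). Syllable 1 is left unfooted.
Foot heads (stressed positions): 2, 4, 6, 8.
End Rule Leftmost: primary stress on the leftmost head = syllable 2.
Primary stress: syllable 2 → ta.ˈfle.sa.gi.mu:.ti.te.grin.no.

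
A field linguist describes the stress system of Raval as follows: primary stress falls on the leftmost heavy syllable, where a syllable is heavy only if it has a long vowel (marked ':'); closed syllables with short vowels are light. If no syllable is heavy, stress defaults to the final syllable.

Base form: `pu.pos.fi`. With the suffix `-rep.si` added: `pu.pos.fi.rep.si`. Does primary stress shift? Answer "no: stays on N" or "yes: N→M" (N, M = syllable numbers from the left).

Base `pu.pos.fi` (3 syllables):
  Weights: 1 pu L, 2 pos L, 3 fi L.
  No heavy syllable in the domain; default to the final syllable = syllable 3.
  → primary stress on syllable 3.
Suffixed `pu.pos.fi.rep.si` (5 syllables):
  Weights: 1 pu L, 2 pos L, 3 fi L, 4 rep L, 5 si L.
  No heavy syllable in the domain; default to the final syllable = syllable 5.
  → primary stress on syllable 5.

yes: 3→5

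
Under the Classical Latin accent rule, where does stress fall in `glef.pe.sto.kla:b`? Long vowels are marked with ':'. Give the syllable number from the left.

2

Classical Latin: stress the penult if heavy (long vowel or closed), else the antepenult.
Weights: 2 pe L, 3 sto L, 4 kla:b H.
The penult (syllable 3, sto) is light, so stress falls on the antepenult (syllable 2, pe).
Stress on syllable 2: glef.ˈpe.sto.kla:b.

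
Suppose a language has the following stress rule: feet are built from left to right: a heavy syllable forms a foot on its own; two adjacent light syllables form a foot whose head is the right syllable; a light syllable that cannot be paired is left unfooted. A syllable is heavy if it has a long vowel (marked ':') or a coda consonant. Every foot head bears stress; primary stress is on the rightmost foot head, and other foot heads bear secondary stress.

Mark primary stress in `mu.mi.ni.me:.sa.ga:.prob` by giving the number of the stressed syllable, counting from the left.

7

Weights: 1 mu L, 2 mi L, 3 ni L, 4 me: H, 5 sa L, 6 ga: H, 7 prob H.
Parse left to right (heavy = foot alone; LL = one foot; stranded L unfooted): (mu.ˈmi) ni (ˈme:) sa (ˈga:) (ˈprob).
Foot heads: 2, 4, 6, 7.
Primary stress on the rightmost head = syllable 7.
Primary stress: syllable 7 → mu.mi.ni.me:.sa.ga:.ˈprob.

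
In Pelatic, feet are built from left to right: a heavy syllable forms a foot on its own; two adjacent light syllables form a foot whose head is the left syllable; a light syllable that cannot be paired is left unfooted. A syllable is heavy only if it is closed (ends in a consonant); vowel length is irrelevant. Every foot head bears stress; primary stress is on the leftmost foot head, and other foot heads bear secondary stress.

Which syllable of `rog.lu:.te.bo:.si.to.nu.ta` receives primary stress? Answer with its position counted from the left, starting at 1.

1

Weights: 1 rog H, 2 lu: L, 3 te L, 4 bo: L, 5 si L, 6 to L, 7 nu L, 8 ta L.
Parse left to right (heavy = foot alone; LL = one foot; stranded L unfooted): (ˈrog) (ˈlu:.te) (ˈbo:.si) (ˈto.nu) ta.
Foot heads: 1, 2, 4, 6.
Primary stress on the leftmost head = syllable 1.
Primary stress: syllable 1 → ˈrog.lu:.te.bo:.si.to.nu.ta.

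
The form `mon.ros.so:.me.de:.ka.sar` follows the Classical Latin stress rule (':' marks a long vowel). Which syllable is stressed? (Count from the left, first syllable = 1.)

Classical Latin: stress the penult if heavy (long vowel or closed), else the antepenult.
Weights: 5 de: H, 6 ka L, 7 sar H.
The penult (syllable 6, ka) is light, so stress falls on the antepenult (syllable 5, de:).
Stress on syllable 5: mon.ros.so:.me.ˈde:.ka.sar.

5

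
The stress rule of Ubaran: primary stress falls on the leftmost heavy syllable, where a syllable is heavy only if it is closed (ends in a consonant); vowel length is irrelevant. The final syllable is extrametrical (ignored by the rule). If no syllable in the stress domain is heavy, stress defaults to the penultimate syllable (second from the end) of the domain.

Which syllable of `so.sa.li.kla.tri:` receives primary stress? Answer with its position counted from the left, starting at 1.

The final syllable (5, tri:) is extrametrical; the stress domain is syllables 1–4.
Weights: 1 so L, 2 sa L, 3 li L, 4 kla L.
No heavy syllable in the domain; default to the penultimate syllable (second from the end) of the domain = syllable 3.
Primary stress: syllable 3 → so.sa.ˈli.kla.tri:.

3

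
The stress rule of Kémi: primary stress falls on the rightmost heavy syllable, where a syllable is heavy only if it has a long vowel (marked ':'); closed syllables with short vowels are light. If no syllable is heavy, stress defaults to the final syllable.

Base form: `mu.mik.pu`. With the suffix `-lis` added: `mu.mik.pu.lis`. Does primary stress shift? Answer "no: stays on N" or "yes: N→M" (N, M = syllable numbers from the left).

Base `mu.mik.pu` (3 syllables):
  Weights: 1 mu L, 2 mik L, 3 pu L.
  No heavy syllable in the domain; default to the final syllable = syllable 3.
  → primary stress on syllable 3.
Suffixed `mu.mik.pu.lis` (4 syllables):
  Weights: 1 mu L, 2 mik L, 3 pu L, 4 lis L.
  No heavy syllable in the domain; default to the final syllable = syllable 4.
  → primary stress on syllable 4.

yes: 3→4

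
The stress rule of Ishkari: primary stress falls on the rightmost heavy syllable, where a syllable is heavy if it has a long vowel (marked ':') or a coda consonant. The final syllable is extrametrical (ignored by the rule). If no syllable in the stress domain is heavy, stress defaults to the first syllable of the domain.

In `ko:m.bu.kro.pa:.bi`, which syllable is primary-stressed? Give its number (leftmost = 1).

4

The final syllable (5, bi) is extrametrical; the stress domain is syllables 1–4.
Weights: 1 ko:m H, 2 bu L, 3 kro L, 4 pa: H.
Heavy syllables in the domain: 1, 4. The rightmost is syllable 4 (pa:).
Primary stress: syllable 4 → ko:m.bu.kro.ˈpa:.bi.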